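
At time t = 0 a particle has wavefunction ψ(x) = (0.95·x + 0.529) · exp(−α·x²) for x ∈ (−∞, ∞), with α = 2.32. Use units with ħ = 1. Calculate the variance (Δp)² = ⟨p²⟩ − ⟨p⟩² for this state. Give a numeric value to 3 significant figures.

Compute ⟨p⟩ and ⟨p²⟩ separately; (Δp)² = ⟨p²⟩ − ⟨p⟩².
Expand each integrand as polynomial × e^(−2αx²) and use ∫x^(2j)·e^(−2αx²) dx = (2j−1)!!/(4α)^j · √(π/(2α)), odd powers → 0; here √(π/(2α)) = 0.82284. Differentiate with the product rule, d/dx e^(−αx²) = −2αx·e^(−αx²).
Normalization: ∫|ψ|² dx = 0.31029.
⟨p⟩ = 0.0000 and ⟨p²⟩ = 3.5167.
(Δp)² = 3.5167 − (0.0000)² = 3.5167.

3.52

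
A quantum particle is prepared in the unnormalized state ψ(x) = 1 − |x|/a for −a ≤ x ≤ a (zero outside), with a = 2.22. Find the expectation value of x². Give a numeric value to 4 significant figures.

0.4928

⟨x²⟩ = ∫ x²·|ψ|² dx / ∫|ψ|² dx (integrals over the domain).
ψ is even, so ∫ over [−a, a] = 2∫₀ᵃ with ψ = 1 − x/a there: ∫₀ᵃ (1 − x/a)² dx = a/3, ∫₀ᵃ x²(1 − x/a)² dx = a³/30, ∫₀ᵃ x⁴(1 − x/a)² dx = a⁵/105.
State is unnormalized: ∫|ψ|² dx = 1.4800, and ∫ψ*·x²·ψ dx = 0.72940, so ⟨x²⟩ = 0.72940 / 1.4800.
⟨x²⟩ = 0.49284.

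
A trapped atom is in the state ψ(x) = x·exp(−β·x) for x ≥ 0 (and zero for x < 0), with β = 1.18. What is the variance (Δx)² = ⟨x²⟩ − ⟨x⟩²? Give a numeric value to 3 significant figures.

Compute ⟨x⟩ and ⟨x²⟩ separately, then (Δx)² = ⟨x²⟩ − ⟨x⟩².
Every integrand reduces to terms xʲ·e^(−2βx) on [0, ∞); use ∫₀^∞ xʲ·e^(−2βx) dx = j!/(2β)^(j+1).
Normalization: ∫|ψ|² dx = 0.15216.
⟨x⟩ = 1.2712 and ⟨x²⟩ = 2.1546.
(Δx)² = 2.1546 − (1.2712)² = 0.53864.

0.539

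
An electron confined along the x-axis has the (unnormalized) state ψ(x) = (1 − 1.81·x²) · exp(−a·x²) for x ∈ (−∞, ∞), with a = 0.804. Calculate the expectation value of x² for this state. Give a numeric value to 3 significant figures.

0.895

⟨x²⟩ = ∫ x²·|ψ|² dx / ∫|ψ|² dx (integrals over the domain).
Expand each integrand as polynomial × e^(−2ax²) and use ∫x^(2j)·e^(−2ax²) dx = (2j−1)!!/(4a)^j · √(π/(2a)), odd powers → 0; here √(π/(2a)) = 1.3978.
State is unnormalized: ∫|ψ|² dx = 1.1527, and ∫ψ*·x²·ψ dx = 1.0320, so ⟨x²⟩ = 1.0320 / 1.1527.
⟨x²⟩ = 0.89533.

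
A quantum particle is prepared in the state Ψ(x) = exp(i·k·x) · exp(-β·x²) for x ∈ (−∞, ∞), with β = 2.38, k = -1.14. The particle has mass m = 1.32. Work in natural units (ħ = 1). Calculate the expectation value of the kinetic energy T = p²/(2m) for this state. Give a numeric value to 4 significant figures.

T = −(ħ²/2m) d²/dx², so ⟨T⟩ = −(ħ²/2m) ∫ Ψ*·Ψ'' dx / ∫|Ψ|² dx; with m = 1.32.
Gaussian moments: ∫x^(2j)·e^(−2βx²) dx = (2j−1)!!/(4β)^j · √(π/(2β)), odd powers integrate to 0; here √(π/(2β)) = 0.81240. Derivatives: Ψ′ = (ik − 2βx)·Ψ, Ψ″ = ((ik − 2βx)² − 2β)·Ψ; the odd-in-x pieces drop out.
State is unnormalized: ∫|Ψ|² dx = 0.81240, and ∫Ψ*·(−ħ²/2m · Ψ'') dx = 1.1323, so ⟨T⟩ = 1.1323 / 0.81240.
⟨T⟩ = 1.3938.

1.394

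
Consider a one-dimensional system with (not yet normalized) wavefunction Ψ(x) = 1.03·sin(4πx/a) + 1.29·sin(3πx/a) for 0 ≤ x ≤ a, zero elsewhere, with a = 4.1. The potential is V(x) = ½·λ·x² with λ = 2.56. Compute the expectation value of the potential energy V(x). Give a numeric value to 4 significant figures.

⟨V⟩ = ∫ V(x)·|Ψ|² dx / ∫|Ψ|² dx.
On 0 ≤ x ≤ a (j ≠ l): ∫sin²(jπx/a) dx = a/2, ∫sin(jπx/a)·sin(lπx/a) dx = 0; diagonal moments ∫x·sin²(jπx/a) dx = a²/4, ∫x²·sin²(jπx/a) dx = a³·(1/6 − 1/(4j²π²)); cross terms ∫x·sin(jπx/a)·sin(lπx/a) dx = 0 for j + l even and −4jla²/(π²(j² − l²)²) for j + l odd, ∫x²·sin(jπx/a)·sin(lπx/a) dx = (−1)^(j+l)·4jla³/(π²(j² − l²)²); higher powers the same way via product-to-sum and parts.
State is unnormalized: ∫|Ψ|² dx = 5.5863, and ∫Ψ*·V(x)·Ψ dx = 16.236, so ⟨V⟩ = 16.236 / 5.5863.
⟨V⟩ = 2.9065.

2.907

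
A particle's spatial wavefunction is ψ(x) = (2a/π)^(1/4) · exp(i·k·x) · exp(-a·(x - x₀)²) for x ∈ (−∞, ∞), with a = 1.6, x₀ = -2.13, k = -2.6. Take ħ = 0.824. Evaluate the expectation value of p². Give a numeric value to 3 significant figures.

5.68

p² ψ = −ħ² d²ψ/dx²; ⟨p²⟩ = −ħ² ∫ ψ*·ψ'' dx.
Gaussian moments (u = x − x₀): ∫u^(2j)·e^(−2au²) du = (2j−1)!!/(4a)^j · √(π/(2a)), odd powers integrate to 0; here √(π/(2a)) = 0.99083. Derivatives: ψ′ = (ik − 2au)·ψ, ψ″ = ((ik − 2au)² − 2a)·ψ; the odd-in-u pieces drop out.
⟨p²⟩ = 5.6762.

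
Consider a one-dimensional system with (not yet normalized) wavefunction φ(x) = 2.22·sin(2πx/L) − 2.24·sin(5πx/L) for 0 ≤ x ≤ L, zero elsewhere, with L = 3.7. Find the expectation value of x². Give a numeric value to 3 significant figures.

4.72

⟨x²⟩ = ∫ x²·|φ|² dx / ∫|φ|² dx (integrals over the domain).
On 0 ≤ x ≤ L (j ≠ l): ∫sin²(jπx/L) dx = L/2, ∫sin(jπx/L)·sin(lπx/L) dx = 0; diagonal moments ∫x·sin²(jπx/L) dx = L²/4, ∫x²·sin²(jπx/L) dx = L³·(1/6 − 1/(4j²π²)); cross terms ∫x·sin(jπx/L)·sin(lπx/L) dx = 0 for j + l even and −4jlL²/(π²(j² − l²)²) for j + l odd, ∫x²·sin(jπx/L)·sin(lπx/L) dx = (−1)^(j+l)·4jlL³/(π²(j² − l²)²); higher powers the same way via product-to-sum and parts.
State is unnormalized: ∫|φ|² dx = 18.400, and ∫φ*·x²·φ dx = 86.757, so ⟨x²⟩ = 86.757 / 18.400.
⟨x²⟩ = 4.7150.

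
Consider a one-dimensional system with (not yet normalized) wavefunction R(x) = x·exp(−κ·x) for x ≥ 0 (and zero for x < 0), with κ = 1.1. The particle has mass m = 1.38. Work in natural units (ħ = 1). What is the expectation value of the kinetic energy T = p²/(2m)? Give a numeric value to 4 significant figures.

T = −(ħ²/2m) d²/dx², so ⟨T⟩ = −(ħ²/2m) ∫ R*·R'' dx / ∫|R|² dx; with m = 1.38.
Differentiate x·exp(−κ·x) with the product rule; every integrand then reduces to terms xʲ·e^(−2κx) on [0, ∞), with ∫₀^∞ xʲ·e^(−2κx) dx = j!/(2κ)^(j+1).
State is unnormalized: ∫|R|² dx = 0.18783, and ∫R*·(−ħ²/2m · R'') dx = 0.082345, so ⟨T⟩ = 0.082345 / 0.18783.
⟨T⟩ = 0.43841.

0.4384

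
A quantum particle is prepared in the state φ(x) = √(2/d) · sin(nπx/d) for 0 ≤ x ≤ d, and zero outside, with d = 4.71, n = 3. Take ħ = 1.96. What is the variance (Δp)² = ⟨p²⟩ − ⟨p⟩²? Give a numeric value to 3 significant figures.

Compute ⟨p⟩ and ⟨p²⟩ separately; (Δp)² = ⟨p²⟩ − ⟨p⟩².
d/dx sin(nπx/d) = (nπ/d)·cos(nπx/d) and d²/dx² sin(nπx/d) = −(nπ/d)²·sin(nπx/d); on 0 ≤ x ≤ d, ∫sin²(nπx/d) dx = d/2 and ∫sin(nπx/d)·cos(nπx/d) dx = 0.
⟨p⟩ = 0.0000 and ⟨p²⟩ = 15.382.
(Δp)² = 15.382 − (0.0000)² = 15.382.

15.4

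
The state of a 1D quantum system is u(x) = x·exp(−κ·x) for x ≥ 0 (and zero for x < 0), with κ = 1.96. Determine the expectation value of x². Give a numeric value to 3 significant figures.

0.781

⟨x²⟩ = ∫ x²·|u|² dx / ∫|u|² dx (integrals over the domain).
Every integrand reduces to terms xʲ·e^(−2κx) on [0, ∞); use ∫₀^∞ xʲ·e^(−2κx) dx = j!/(2κ)^(j+1).
State is unnormalized: ∫|u|² dx = 0.033203, and ∫u*·x²·u dx = 0.025929, so ⟨x²⟩ = 0.025929 / 0.033203.
⟨x²⟩ = 0.78092.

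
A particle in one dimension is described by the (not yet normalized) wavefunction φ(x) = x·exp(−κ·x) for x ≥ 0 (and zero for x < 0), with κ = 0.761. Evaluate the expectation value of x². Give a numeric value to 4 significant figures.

⟨x²⟩ = ∫ x²·|φ|² dx / ∫|φ|² dx (integrals over the domain).
Every integrand reduces to terms xʲ·e^(−2κx) on [0, ∞); use ∫₀^∞ xʲ·e^(−2κx) dx = j!/(2κ)^(j+1).
State is unnormalized: ∫|φ|² dx = 0.56727, and ∫φ*·x²·φ dx = 2.9386, so ⟨x²⟩ = 2.9386 / 0.56727.
⟨x²⟩ = 5.1803.

5.180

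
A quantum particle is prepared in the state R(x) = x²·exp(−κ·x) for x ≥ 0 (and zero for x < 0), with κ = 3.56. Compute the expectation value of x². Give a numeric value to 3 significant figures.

⟨x²⟩ = ∫ x²·|R|² dx / ∫|R|² dx (integrals over the domain).
Every integrand reduces to terms xʲ·e^(−2κx) on [0, ∞); use ∫₀^∞ xʲ·e^(−2κx) dx = j!/(2κ)^(j+1).
State is unnormalized: ∫|R|² dx = 0.0013116, and ∫R*·x²·R dx = 0.00077620, so ⟨x²⟩ = 0.00077620 / 0.0013116.
⟨x²⟩ = 0.59178.

0.592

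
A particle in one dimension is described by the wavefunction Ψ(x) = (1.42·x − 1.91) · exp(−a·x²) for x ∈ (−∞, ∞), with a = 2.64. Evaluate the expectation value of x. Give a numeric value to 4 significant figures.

⟨x⟩ = ∫ x·|Ψ|² dx / ∫|Ψ|² dx (integrals over the domain).
Expand each integrand as polynomial × e^(−2ax²) and use ∫x^(2j)·e^(−2ax²) dx = (2j−1)!!/(4a)^j · √(π/(2a)), odd powers → 0; here √(π/(2a)) = 0.77136.
State is unnormalized: ∫|Ψ|² dx = 2.9613, and ∫Ψ*·x·Ψ dx = -0.39623, so ⟨x⟩ = -0.39623 / 2.9613.
⟨x⟩ = -0.13380.

-0.1338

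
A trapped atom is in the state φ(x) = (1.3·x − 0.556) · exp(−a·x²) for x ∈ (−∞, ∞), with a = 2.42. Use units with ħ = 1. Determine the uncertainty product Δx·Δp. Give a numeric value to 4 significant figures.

Δx = √(⟨x²⟩−⟨x⟩²), Δp = √(⟨p²⟩−⟨p⟩²).
Expand each integrand as polynomial × e^(−2ax²) and use ∫x^(2j)·e^(−2ax²) dx = (2j−1)!!/(4a)^j · √(π/(2a)), odd powers → 0; here √(π/(2a)) = 0.80566. Differentiate with the product rule, d/dx e^(−ax²) = −2ax·e^(−ax²).
Normalization: ∫|φ|² dx = 0.38972.
⟨x⟩ = -0.30873, ⟨x²⟩ = 0.17788 ⇒ Δx = 0.28734.
⟨p⟩ = 0.0000, ⟨p²⟩ = 4.1669 ⇒ Δp = 2.0413.
Δx·Δp = 0.58654.

0.5865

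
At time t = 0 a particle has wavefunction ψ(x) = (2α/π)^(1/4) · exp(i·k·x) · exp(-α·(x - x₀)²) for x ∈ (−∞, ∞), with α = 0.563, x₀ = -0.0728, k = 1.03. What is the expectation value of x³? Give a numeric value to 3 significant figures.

-0.0974

⟨x³⟩ = ∫ x³·|ψ|² dx (integrals over the domain).
Gaussian moments (u = x − x₀): ∫u^(2j)·e^(−2αu²) du = (2j−1)!!/(4α)^j · √(π/(2α)), odd powers integrate to 0; here √(π/(2α)) = 1.6703.
⟨x³⟩ = -0.097366.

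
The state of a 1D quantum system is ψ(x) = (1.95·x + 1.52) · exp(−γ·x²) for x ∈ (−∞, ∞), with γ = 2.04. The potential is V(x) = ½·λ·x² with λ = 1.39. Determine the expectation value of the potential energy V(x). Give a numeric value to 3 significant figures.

⟨V⟩ = ∫ V(x)·|ψ|² dx / ∫|ψ|² dx.
Expand each integrand as polynomial × e^(−2γx²) and use ∫x^(2j)·e^(−2γx²) dx = (2j−1)!!/(4γ)^j · √(π/(2γ)), odd powers → 0; here √(π/(2γ)) = 0.87750.
State is unnormalized: ∫|ψ|² dx = 2.4363, and ∫ψ*·V(x)·ψ dx = 0.27716, so ⟨V⟩ = 0.27716 / 2.4363.
⟨V⟩ = 0.11376.

0.114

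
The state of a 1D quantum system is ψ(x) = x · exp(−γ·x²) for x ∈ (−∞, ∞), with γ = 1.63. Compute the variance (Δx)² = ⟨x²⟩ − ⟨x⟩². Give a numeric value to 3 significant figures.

0.460

Compute ⟨x⟩ and ⟨x²⟩ separately, then (Δx)² = ⟨x²⟩ − ⟨x⟩².
Expand each integrand as polynomial × e^(−2γx²) and use ∫x^(2j)·e^(−2γx²) dx = (2j−1)!!/(4γ)^j · √(π/(2γ)), odd powers → 0; here √(π/(2γ)) = 0.98167.
Normalization: ∫|ψ|² dx = 0.15056.
⟨x⟩ = 0.0000 and ⟨x²⟩ = 0.46012.
(Δx)² = 0.46012 − (0.0000)² = 0.46012.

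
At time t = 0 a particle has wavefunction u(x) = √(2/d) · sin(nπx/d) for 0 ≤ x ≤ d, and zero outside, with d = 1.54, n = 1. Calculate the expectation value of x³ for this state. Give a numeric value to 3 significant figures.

⟨x³⟩ = ∫ x³·|u|² dx (integrals over the domain).
With sin²θ = (1 − cos2θ)/2 on 0 ≤ x ≤ d: ∫sin²(nπx/d) dx = d/2, ∫x·sin²(nπx/d) dx = d²/4, ∫x²·sin²(nπx/d) dx = d³·(1/6 − 1/(4n²π²)); higher powers xᵏ the same way, integrating xᵏ·cos(2nπx/d) by parts.
⟨x³⟩ = 0.63553.

0.636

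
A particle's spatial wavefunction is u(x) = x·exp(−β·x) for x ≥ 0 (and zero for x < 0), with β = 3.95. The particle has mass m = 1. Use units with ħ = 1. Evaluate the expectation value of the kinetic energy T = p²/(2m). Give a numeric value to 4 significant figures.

7.801

T = −(ħ²/2m) d²/dx², so ⟨T⟩ = −(ħ²/2m) ∫ u*·u'' dx / ∫|u|² dx; with m = 1.
Differentiate x·exp(−β·x) with the product rule; every integrand then reduces to terms xʲ·e^(−2βx) on [0, ∞), with ∫₀^∞ xʲ·e^(−2βx) dx = j!/(2β)^(j+1).
State is unnormalized: ∫|u|² dx = 0.0040565, and ∫u*·(−ħ²/2m · u'') dx = 0.031646, so ⟨T⟩ = 0.031646 / 0.0040565.
⟨T⟩ = 7.8013.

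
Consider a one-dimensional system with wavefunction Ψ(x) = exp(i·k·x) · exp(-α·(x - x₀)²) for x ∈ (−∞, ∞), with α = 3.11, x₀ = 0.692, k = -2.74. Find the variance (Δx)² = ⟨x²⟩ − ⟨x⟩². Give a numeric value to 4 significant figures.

0.08039

Compute ⟨x⟩ and ⟨x²⟩ separately, then (Δx)² = ⟨x²⟩ − ⟨x⟩².
Gaussian moments (u = x − x₀): ∫u^(2j)·e^(−2αu²) du = (2j−1)!!/(4α)^j · √(π/(2α)), odd powers integrate to 0; here √(π/(2α)) = 0.71069.
Normalization: ∫|Ψ|² dx = 0.71069.
⟨x⟩ = 0.69200 and ⟨x²⟩ = 0.55925.
(Δx)² = 0.55925 − (0.69200)² = 0.080386.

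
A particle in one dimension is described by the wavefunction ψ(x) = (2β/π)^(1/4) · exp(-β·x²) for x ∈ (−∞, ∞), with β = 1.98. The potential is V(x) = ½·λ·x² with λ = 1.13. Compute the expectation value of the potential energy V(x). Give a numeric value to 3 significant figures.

⟨V⟩ = ∫ V(x)·|ψ|² dx.
Gaussian moments: ∫x^(2j)·e^(−2βx²) dx = (2j−1)!!/(4β)^j · √(π/(2β)), odd powers integrate to 0; here √(π/(2β)) = 0.89069.
⟨V⟩ = 0.071338.

0.0713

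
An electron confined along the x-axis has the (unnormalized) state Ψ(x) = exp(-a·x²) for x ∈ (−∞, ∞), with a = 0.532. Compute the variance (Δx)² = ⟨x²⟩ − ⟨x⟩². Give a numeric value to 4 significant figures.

0.4699

Compute ⟨x⟩ and ⟨x²⟩ separately, then (Δx)² = ⟨x²⟩ − ⟨x⟩².
Gaussian moments: ∫x^(2j)·e^(−2ax²) dx = (2j−1)!!/(4a)^j · √(π/(2a)), odd powers integrate to 0; here √(π/(2a)) = 1.7183.
Normalization: ∫|Ψ|² dx = 1.7183.
⟨x⟩ = 0.0000 and ⟨x²⟩ = 0.46992.
(Δx)² = 0.46992 − (0.0000)² = 0.46992.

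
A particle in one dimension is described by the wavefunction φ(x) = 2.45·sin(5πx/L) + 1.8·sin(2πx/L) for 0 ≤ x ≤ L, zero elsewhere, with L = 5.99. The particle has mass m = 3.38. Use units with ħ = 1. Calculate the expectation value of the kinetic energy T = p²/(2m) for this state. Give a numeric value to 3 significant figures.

0.718

T = −(ħ²/2m) d²/dx², so ⟨T⟩ = −(ħ²/2m) ∫ φ*·φ'' dx / ∫|φ|² dx; with m = 3.38.
d²/dx² sin(jπx/L) = −(jπ/L)²·sin(jπx/L); on 0 ≤ x ≤ L, ∫sin²(jπx/L) dx = L/2 and ∫sin(jπx/L)·sin(lπx/L) dx = 0 for j ≠ l, so only diagonal terms survive in ∫|φ|² and ∫φ·φ″; ∫φ·φ′ dx = [φ²/2] between the walls = 0.
State is unnormalized: ∫|φ|² dx = 27.681, and ∫φ*·(−ħ²/2m · φ'') dx = 19.868, so ⟨T⟩ = 19.868 / 27.681.
⟨T⟩ = 0.71772.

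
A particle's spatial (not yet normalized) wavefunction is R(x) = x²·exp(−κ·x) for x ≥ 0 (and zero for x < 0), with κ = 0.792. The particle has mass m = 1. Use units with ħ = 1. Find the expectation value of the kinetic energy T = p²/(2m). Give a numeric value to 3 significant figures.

0.105

T = −(ħ²/2m) d²/dx², so ⟨T⟩ = −(ħ²/2m) ∫ R*·R'' dx / ∫|R|² dx; with m = 1.
Differentiate x²·exp(−κ·x) with the product rule; every integrand then reduces to terms xʲ·e^(−2κx) on [0, ∞), with ∫₀^∞ xʲ·e^(−2κx) dx = j!/(2κ)^(j+1).
State is unnormalized: ∫|R|² dx = 2.4068, and ∫R*·(−ħ²/2m · R'') dx = 0.25161, so ⟨T⟩ = 0.25161 / 2.4068.
⟨T⟩ = 0.10454.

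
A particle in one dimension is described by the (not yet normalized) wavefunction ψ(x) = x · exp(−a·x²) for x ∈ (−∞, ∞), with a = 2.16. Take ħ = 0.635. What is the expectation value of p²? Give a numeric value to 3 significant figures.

p² ψ = −ħ² d²ψ/dx²; ⟨p²⟩ = −ħ² ∫ ψ*·ψ'' dx / ∫|ψ|² dx.
Expand each integrand as polynomial × e^(−2ax²) and use ∫x^(2j)·e^(−2ax²) dx = (2j−1)!!/(4a)^j · √(π/(2a)), odd powers → 0; here √(π/(2a)) = 0.85277. Differentiate with the product rule, d/dx e^(−ax²) = −2ax·e^(−ax²).
State is unnormalized: ∫|ψ|² dx = 0.098700, and ∫ψ*·(−ħ² ψ'') dx = 0.25789, so ⟨p²⟩ = 0.25789 / 0.098700.
⟨p²⟩ = 2.6129.

2.61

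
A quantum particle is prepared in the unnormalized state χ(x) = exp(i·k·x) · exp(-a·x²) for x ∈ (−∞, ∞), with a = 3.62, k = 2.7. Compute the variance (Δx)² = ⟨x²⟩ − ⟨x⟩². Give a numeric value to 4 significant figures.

Compute ⟨x⟩ and ⟨x²⟩ separately, then (Δx)² = ⟨x²⟩ − ⟨x⟩².
Gaussian moments: ∫x^(2j)·e^(−2ax²) dx = (2j−1)!!/(4a)^j · √(π/(2a)), odd powers integrate to 0; here √(π/(2a)) = 0.65873.
Normalization: ∫|χ|² dx = 0.65873.
⟨x⟩ = 0.0000 and ⟨x²⟩ = 0.069061.
(Δx)² = 0.069061 − (0.0000)² = 0.069061.

0.06906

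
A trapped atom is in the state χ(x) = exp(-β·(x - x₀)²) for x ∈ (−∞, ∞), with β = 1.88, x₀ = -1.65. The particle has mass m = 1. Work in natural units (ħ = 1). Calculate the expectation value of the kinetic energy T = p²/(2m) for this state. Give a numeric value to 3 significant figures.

T = −(ħ²/2m) d²/dx², so ⟨T⟩ = −(ħ²/2m) ∫ χ*·χ'' dx / ∫|χ|² dx; with m = 1.
Gaussian moments (u = x − x₀): ∫u^(2j)·e^(−2βu²) du = (2j−1)!!/(4β)^j · √(π/(2β)), odd powers integrate to 0; here √(π/(2β)) = 0.91407. Derivatives: d/dx e^(−βu²) = −2βu·e^(−βu²), d²/dx² e^(−βu²) = (4β²u² − 2β)·e^(−βu²).
State is unnormalized: ∫|χ|² dx = 0.91407, and ∫χ*·(−ħ²/2m · χ'') dx = 0.85923, so ⟨T⟩ = 0.85923 / 0.91407.
⟨T⟩ = 0.94000.

0.940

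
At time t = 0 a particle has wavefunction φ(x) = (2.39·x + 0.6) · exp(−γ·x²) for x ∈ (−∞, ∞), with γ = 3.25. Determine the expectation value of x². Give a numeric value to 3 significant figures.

0.161

⟨x²⟩ = ∫ x²·|φ|² dx / ∫|φ|² dx (integrals over the domain).
Expand each integrand as polynomial × e^(−2γx²) and use ∫x^(2j)·e^(−2γx²) dx = (2j−1)!!/(4γ)^j · √(π/(2γ)), odd powers → 0; here √(π/(2γ)) = 0.69521.
State is unnormalized: ∫|φ|² dx = 0.55575, and ∫φ*·x²·φ dx = 0.089745, so ⟨x²⟩ = 0.089745 / 0.55575.
⟨x²⟩ = 0.16149.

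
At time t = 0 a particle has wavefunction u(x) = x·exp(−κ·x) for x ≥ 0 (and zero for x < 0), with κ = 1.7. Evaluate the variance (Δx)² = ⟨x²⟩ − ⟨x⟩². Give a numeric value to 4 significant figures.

Compute ⟨x⟩ and ⟨x²⟩ separately, then (Δx)² = ⟨x²⟩ − ⟨x⟩².
Every integrand reduces to terms xʲ·e^(−2κx) on [0, ∞); use ∫₀^∞ xʲ·e^(−2κx) dx = j!/(2κ)^(j+1).
Normalization: ∫|u|² dx = 0.050885.
⟨x⟩ = 0.88235 and ⟨x²⟩ = 1.0381.
(Δx)² = 1.0381 − (0.88235)² = 0.25952.

0.2595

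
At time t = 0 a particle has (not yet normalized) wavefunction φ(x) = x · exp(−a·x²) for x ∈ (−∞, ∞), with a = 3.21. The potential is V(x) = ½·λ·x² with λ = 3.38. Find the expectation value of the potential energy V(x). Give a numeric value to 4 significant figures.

⟨V⟩ = ∫ V(x)·|φ|² dx / ∫|φ|² dx.
Expand each integrand as polynomial × e^(−2ax²) and use ∫x^(2j)·e^(−2ax²) dx = (2j−1)!!/(4a)^j · √(π/(2a)), odd powers → 0; here √(π/(2a)) = 0.69953.
State is unnormalized: ∫|φ|² dx = 0.054481, and ∫φ*·V(x)·φ dx = 0.021512, so ⟨V⟩ = 0.021512 / 0.054481.
⟨V⟩ = 0.39486.

0.3949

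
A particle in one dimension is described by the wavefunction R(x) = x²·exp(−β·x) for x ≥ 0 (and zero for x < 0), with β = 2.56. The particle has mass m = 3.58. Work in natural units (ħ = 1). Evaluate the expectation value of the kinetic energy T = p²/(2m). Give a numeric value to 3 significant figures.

0.305

T = −(ħ²/2m) d²/dx², so ⟨T⟩ = −(ħ²/2m) ∫ R*·R'' dx / ∫|R|² dx; with m = 3.58.
Differentiate x²·exp(−β·x) with the product rule; every integrand then reduces to terms xʲ·e^(−2βx) on [0, ∞), with ∫₀^∞ xʲ·e^(−2βx) dx = j!/(2β)^(j+1).
State is unnormalized: ∫|R|² dx = 0.0068212, and ∫R*·(−ħ²/2m · R'') dx = 0.0020812, so ⟨T⟩ = 0.0020812 / 0.0068212.
⟨T⟩ = 0.30510.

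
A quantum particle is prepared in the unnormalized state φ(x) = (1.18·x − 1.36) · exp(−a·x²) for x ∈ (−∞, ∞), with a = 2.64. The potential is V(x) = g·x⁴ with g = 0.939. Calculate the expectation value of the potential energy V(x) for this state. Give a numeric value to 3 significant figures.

0.0320

⟨V⟩ = ∫ V(x)·|φ|² dx / ∫|φ|² dx.
Expand each integrand as polynomial × e^(−2ax²) and use ∫x^(2j)·e^(−2ax²) dx = (2j−1)!!/(4a)^j · √(π/(2a)), odd powers → 0; here √(π/(2a)) = 0.77136.
State is unnormalized: ∫|φ|² dx = 1.5284, and ∫φ*·V(x)·φ dx = 0.048887, so ⟨V⟩ = 0.048887 / 1.5284.
⟨V⟩ = 0.031986.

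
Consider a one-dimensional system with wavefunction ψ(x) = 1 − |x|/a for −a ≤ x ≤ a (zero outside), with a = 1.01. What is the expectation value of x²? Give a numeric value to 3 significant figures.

⟨x²⟩ = ∫ x²·|ψ|² dx / ∫|ψ|² dx (integrals over the domain).
ψ is even, so ∫ over [−a, a] = 2∫₀ᵃ with ψ = 1 − x/a there: ∫₀ᵃ (1 − x/a)² dx = a/3, ∫₀ᵃ x²(1 − x/a)² dx = a³/30, ∫₀ᵃ x⁴(1 − x/a)² dx = a⁵/105.
State is unnormalized: ∫|ψ|² dx = 0.67333, and ∫ψ*·x²·ψ dx = 0.068687, so ⟨x²⟩ = 0.068687 / 0.67333.
⟨x²⟩ = 0.10201.

0.102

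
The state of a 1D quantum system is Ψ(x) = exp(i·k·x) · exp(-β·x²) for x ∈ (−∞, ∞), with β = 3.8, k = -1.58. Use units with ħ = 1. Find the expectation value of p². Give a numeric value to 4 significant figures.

p² Ψ = −ħ² d²Ψ/dx²; ⟨p²⟩ = −ħ² ∫ Ψ*·Ψ'' dx / ∫|Ψ|² dx.
Gaussian moments: ∫x^(2j)·e^(−2βx²) dx = (2j−1)!!/(4β)^j · √(π/(2β)), odd powers integrate to 0; here √(π/(2β)) = 0.64294. Derivatives: Ψ′ = (ik − 2βx)·Ψ, Ψ″ = ((ik − 2βx)² − 2β)·Ψ; the odd-in-x pieces drop out.
State is unnormalized: ∫|Ψ|² dx = 0.64294, and ∫Ψ*·(−ħ² Ψ'') dx = 4.0482, so ⟨p²⟩ = 4.0482 / 0.64294.
⟨p²⟩ = 6.2964.

6.296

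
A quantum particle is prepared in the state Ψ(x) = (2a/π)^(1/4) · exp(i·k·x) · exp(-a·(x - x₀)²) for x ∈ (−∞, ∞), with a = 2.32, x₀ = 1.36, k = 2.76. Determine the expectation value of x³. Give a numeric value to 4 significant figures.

⟨x³⟩ = ∫ x³·|Ψ|² dx (integrals over the domain).
Gaussian moments (u = x − x₀): ∫u^(2j)·e^(−2au²) du = (2j−1)!!/(4a)^j · √(π/(2a)), odd powers integrate to 0; here √(π/(2a)) = 0.82284.
⟨x³⟩ = 2.9551.

2.955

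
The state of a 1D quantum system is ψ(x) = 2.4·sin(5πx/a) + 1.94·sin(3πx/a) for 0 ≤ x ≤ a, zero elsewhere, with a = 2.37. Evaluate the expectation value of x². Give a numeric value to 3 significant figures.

⟨x²⟩ = ∫ x²·|ψ|² dx / ∫|ψ|² dx (integrals over the domain).
On 0 ≤ x ≤ a (j ≠ l): ∫sin²(jπx/a) dx = a/2, ∫sin(jπx/a)·sin(lπx/a) dx = 0; diagonal moments ∫x·sin²(jπx/a) dx = a²/4, ∫x²·sin²(jπx/a) dx = a³·(1/6 − 1/(4j²π²)); cross terms ∫x·sin(jπx/a)·sin(lπx/a) dx = 0 for j + l even and −4jla²/(π²(j² − l²)²) for j + l odd, ∫x²·sin(jπx/a)·sin(lπx/a) dx = (−1)^(j+l)·4jla³/(π²(j² − l²)²); higher powers the same way via product-to-sum and parts.
State is unnormalized: ∫|ψ|² dx = 11.285, and ∫ψ*·x²·ψ dx = 23.855, so ⟨x²⟩ = 23.855 / 11.285.
⟨x²⟩ = 2.1138.

2.11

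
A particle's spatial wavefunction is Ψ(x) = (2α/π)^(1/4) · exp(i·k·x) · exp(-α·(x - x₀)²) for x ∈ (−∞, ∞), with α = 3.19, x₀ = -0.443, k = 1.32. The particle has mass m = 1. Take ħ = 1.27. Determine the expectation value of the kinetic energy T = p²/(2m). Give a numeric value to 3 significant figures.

3.98

T = −(ħ²/2m) d²/dx², so ⟨T⟩ = −(ħ²/2m) ∫ Ψ*·Ψ'' dx; with m = 1.
Gaussian moments (u = x − x₀): ∫u^(2j)·e^(−2αu²) du = (2j−1)!!/(4α)^j · √(π/(2α)), odd powers integrate to 0; here √(π/(2α)) = 0.70172. Derivatives: Ψ′ = (ik − 2αu)·Ψ, Ψ″ = ((ik − 2αu)² − 2α)·Ψ; the odd-in-u pieces drop out.
⟨T⟩ = 3.9777.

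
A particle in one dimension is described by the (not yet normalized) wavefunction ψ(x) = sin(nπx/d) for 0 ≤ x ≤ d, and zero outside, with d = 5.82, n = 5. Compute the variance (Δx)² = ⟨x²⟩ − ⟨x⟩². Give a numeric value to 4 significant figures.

2.754

Compute ⟨x⟩ and ⟨x²⟩ separately, then (Δx)² = ⟨x²⟩ − ⟨x⟩².
With sin²θ = (1 − cos2θ)/2 on 0 ≤ x ≤ d: ∫sin²(nπx/d) dx = d/2, ∫x·sin²(nπx/d) dx = d²/4, ∫x²·sin²(nπx/d) dx = d³·(1/6 − 1/(4n²π²)); higher powers xᵏ the same way, integrating xᵏ·cos(2nπx/d) by parts.
Normalization: ∫|ψ|² dx = 2.9100.
⟨x⟩ = 2.9100 and ⟨x²⟩ = 11.222.
(Δx)² = 11.222 − (2.9100)² = 2.7541.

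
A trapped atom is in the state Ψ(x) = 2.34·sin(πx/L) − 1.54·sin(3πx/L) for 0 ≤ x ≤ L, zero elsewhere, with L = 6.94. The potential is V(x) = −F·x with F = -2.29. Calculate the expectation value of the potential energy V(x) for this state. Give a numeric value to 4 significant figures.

7.946

⟨V⟩ = ∫ V(x)·|Ψ|² dx / ∫|Ψ|² dx.
On 0 ≤ x ≤ L (j ≠ l): ∫sin²(jπx/L) dx = L/2, ∫sin(jπx/L)·sin(lπx/L) dx = 0; diagonal moments ∫x·sin²(jπx/L) dx = L²/4, ∫x²·sin²(jπx/L) dx = L³·(1/6 − 1/(4j²π²)); cross terms ∫x·sin(jπx/L)·sin(lπx/L) dx = 0 for j + l even and −4jlL²/(π²(j² − l²)²) for j + l odd, ∫x²·sin(jπx/L)·sin(lπx/L) dx = (−1)^(j+l)·4jlL³/(π²(j² − l²)²); higher powers the same way via product-to-sum and parts.
State is unnormalized: ∫|Ψ|² dx = 27.230, and ∫Ψ*·V(x)·Ψ dx = 216.38, so ⟨V⟩ = 216.38 / 27.230.
⟨V⟩ = 7.9463.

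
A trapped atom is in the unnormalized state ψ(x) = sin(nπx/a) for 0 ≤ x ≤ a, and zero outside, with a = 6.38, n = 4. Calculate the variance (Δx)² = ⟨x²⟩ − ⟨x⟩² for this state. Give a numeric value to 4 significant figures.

3.263

Compute ⟨x⟩ and ⟨x²⟩ separately, then (Δx)² = ⟨x²⟩ − ⟨x⟩².
With sin²θ = (1 − cos2θ)/2 on 0 ≤ x ≤ a: ∫sin²(nπx/a) dx = a/2, ∫x·sin²(nπx/a) dx = a²/4, ∫x²·sin²(nπx/a) dx = a³·(1/6 − 1/(4n²π²)); higher powers xᵏ the same way, integrating xᵏ·cos(2nπx/a) by parts.
Normalization: ∫|ψ|² dx = 3.1900.
⟨x⟩ = 3.1900 and ⟨x²⟩ = 13.439.
(Δx)² = 13.439 − (3.1900)² = 3.2632.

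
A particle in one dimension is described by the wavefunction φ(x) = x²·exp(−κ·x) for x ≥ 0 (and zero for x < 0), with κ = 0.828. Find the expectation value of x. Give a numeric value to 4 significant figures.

⟨x⟩ = ∫ x·|φ|² dx / ∫|φ|² dx (integrals over the domain).
Every integrand reduces to terms xʲ·e^(−2κx) on [0, ∞); use ∫₀^∞ xʲ·e^(−2κx) dx = j!/(2κ)^(j+1).
State is unnormalized: ∫|φ|² dx = 1.9271, and ∫φ*·x·φ dx = 5.8186, so ⟨x⟩ = 5.8186 / 1.9271.
⟨x⟩ = 3.0193.

3.019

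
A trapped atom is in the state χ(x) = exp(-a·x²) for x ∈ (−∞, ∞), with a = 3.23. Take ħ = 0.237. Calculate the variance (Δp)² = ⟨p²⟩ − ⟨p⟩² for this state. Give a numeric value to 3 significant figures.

0.181

Compute ⟨p⟩ and ⟨p²⟩ separately; (Δp)² = ⟨p²⟩ − ⟨p⟩².
Gaussian moments: ∫x^(2j)·e^(−2ax²) dx = (2j−1)!!/(4a)^j · √(π/(2a)), odd powers integrate to 0; here √(π/(2a)) = 0.69736. Derivatives: d/dx e^(−ax²) = −2ax·e^(−ax²), d²/dx² e^(−ax²) = (4a²x² − 2a)·e^(−ax²).
Normalization: ∫|χ|² dx = 0.69736.
⟨p⟩ = 0.0000 and ⟨p²⟩ = 0.18143.
(Δp)² = 0.18143 − (0.0000)² = 0.18143.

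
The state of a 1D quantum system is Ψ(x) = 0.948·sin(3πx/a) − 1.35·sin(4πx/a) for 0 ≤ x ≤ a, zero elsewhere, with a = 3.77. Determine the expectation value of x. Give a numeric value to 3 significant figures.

⟨x⟩ = ∫ x·|Ψ|² dx / ∫|Ψ|² dx (integrals over the domain).
On 0 ≤ x ≤ a (j ≠ l): ∫sin²(jπx/a) dx = a/2, ∫sin(jπx/a)·sin(lπx/a) dx = 0; diagonal moments ∫x·sin²(jπx/a) dx = a²/4, ∫x²·sin²(jπx/a) dx = a³·(1/6 − 1/(4j²π²)); cross terms ∫x·sin(jπx/a)·sin(lπx/a) dx = 0 for j + l even and −4jla²/(π²(j² − l²)²) for j + l odd, ∫x²·sin(jπx/a)·sin(lπx/a) dx = (−1)^(j+l)·4jla³/(π²(j² − l²)²); higher powers the same way via product-to-sum and parts.
State is unnormalized: ∫|Ψ|² dx = 5.1295, and ∫Ψ*·x·Ψ dx = 13.280, so ⟨x⟩ = 13.280 / 5.1295.
⟨x⟩ = 2.5889.

2.59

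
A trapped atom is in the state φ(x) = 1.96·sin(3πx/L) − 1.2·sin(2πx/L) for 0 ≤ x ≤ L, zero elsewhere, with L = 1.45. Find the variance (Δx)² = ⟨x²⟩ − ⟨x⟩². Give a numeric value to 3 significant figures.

Compute ⟨x⟩ and ⟨x²⟩ separately, then (Δx)² = ⟨x²⟩ − ⟨x⟩².
On 0 ≤ x ≤ L (j ≠ l): ∫sin²(jπx/L) dx = L/2, ∫sin(jπx/L)·sin(lπx/L) dx = 0; diagonal moments ∫x·sin²(jπx/L) dx = L²/4, ∫x²·sin²(jπx/L) dx = L³·(1/6 − 1/(4j²π²)); cross terms ∫x·sin(jπx/L)·sin(lπx/L) dx = 0 for j + l even and −4jlL²/(π²(j² − l²)²) for j + l odd, ∫x²·sin(jπx/L)·sin(lπx/L) dx = (−1)^(j+l)·4jlL³/(π²(j² − l²)²); higher powers the same way via product-to-sum and parts.
Normalization: ∫|φ|² dx = 3.8292.
⟨x⟩ = 0.97623 and ⟨x²⟩ = 1.0492.
(Δx)² = 1.0492 − (0.97623)² = 0.096224.

0.0962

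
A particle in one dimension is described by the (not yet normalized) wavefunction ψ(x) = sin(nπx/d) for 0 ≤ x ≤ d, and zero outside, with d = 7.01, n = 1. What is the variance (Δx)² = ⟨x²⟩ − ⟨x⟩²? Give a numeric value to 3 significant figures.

1.61

Compute ⟨x⟩ and ⟨x²⟩ separately, then (Δx)² = ⟨x²⟩ − ⟨x⟩².
With sin²θ = (1 − cos2θ)/2 on 0 ≤ x ≤ d: ∫sin²(nπx/d) dx = d/2, ∫x·sin²(nπx/d) dx = d²/4, ∫x²·sin²(nπx/d) dx = d³·(1/6 − 1/(4n²π²)); higher powers xᵏ the same way, integrating xᵏ·cos(2nπx/d) by parts.
Normalization: ∫|ψ|² dx = 3.5050.
⟨x⟩ = 3.5050 and ⟨x²⟩ = 13.891.
(Δx)² = 13.891 − (3.5050)² = 1.6055.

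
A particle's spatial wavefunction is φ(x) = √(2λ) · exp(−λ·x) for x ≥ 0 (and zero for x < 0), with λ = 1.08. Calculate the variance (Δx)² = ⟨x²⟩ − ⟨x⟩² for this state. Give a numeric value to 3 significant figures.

Compute ⟨x⟩ and ⟨x²⟩ separately, then (Δx)² = ⟨x²⟩ − ⟨x⟩².
Every integrand reduces to terms xʲ·e^(−2λx) on [0, ∞); use ∫₀^∞ xʲ·e^(−2λx) dx = j!/(2λ)^(j+1).
⟨x⟩ = 0.46296 and ⟨x²⟩ = 0.42867.
(Δx)² = 0.42867 − (0.46296)² = 0.21433.

0.214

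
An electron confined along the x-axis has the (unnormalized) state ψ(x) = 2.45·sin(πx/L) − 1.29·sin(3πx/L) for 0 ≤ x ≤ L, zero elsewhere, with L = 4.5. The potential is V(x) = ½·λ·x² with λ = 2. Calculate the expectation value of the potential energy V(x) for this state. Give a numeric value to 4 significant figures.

⟨V⟩ = ∫ V(x)·|ψ|² dx / ∫|ψ|² dx.
On 0 ≤ x ≤ L (j ≠ l): ∫sin²(jπx/L) dx = L/2, ∫sin(jπx/L)·sin(lπx/L) dx = 0; diagonal moments ∫x·sin²(jπx/L) dx = L²/4, ∫x²·sin²(jπx/L) dx = L³·(1/6 − 1/(4j²π²)); cross terms ∫x·sin(jπx/L)·sin(lπx/L) dx = 0 for j + l even and −4jlL²/(π²(j² − l²)²) for j + l odd, ∫x²·sin(jπx/L)·sin(lπx/L) dx = (−1)^(j+l)·4jlL³/(π²(j² − l²)²); higher powers the same way via product-to-sum and parts.
State is unnormalized: ∫|ψ|² dx = 17.250, and ∫ψ*·V(x)·ψ dx = 91.212, so ⟨V⟩ = 91.212 / 17.250.
⟨V⟩ = 5.2877.

5.288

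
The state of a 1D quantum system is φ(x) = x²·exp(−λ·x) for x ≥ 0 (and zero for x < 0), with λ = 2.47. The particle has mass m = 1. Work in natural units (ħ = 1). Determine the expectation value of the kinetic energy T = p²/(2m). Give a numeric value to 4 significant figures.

1.017

T = −(ħ²/2m) d²/dx², so ⟨T⟩ = −(ħ²/2m) ∫ φ*·φ'' dx / ∫|φ|² dx; with m = 1.
Differentiate x²·exp(−λ·x) with the product rule; every integrand then reduces to terms xʲ·e^(−2λx) on [0, ∞), with ∫₀^∞ xʲ·e^(−2λx) dx = j!/(2λ)^(j+1).
State is unnormalized: ∫|φ|² dx = 0.0081579, and ∫φ*·(−ħ²/2m · φ'') dx = 0.0082951, so ⟨T⟩ = 0.0082951 / 0.0081579.
⟨T⟩ = 1.0168.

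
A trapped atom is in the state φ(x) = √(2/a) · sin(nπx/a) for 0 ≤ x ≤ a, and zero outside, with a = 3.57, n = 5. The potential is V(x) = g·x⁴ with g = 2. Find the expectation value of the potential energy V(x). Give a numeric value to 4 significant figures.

63.66

⟨V⟩ = ∫ V(x)·|φ|² dx.
With sin²θ = (1 − cos2θ)/2 on 0 ≤ x ≤ a: ∫sin²(nπx/a) dx = a/2, ∫x·sin²(nπx/a) dx = a²/4, ∫x²·sin²(nπx/a) dx = a³·(1/6 − 1/(4n²π²)); higher powers xᵏ the same way, integrating xᵏ·cos(2nπx/a) by parts.
⟨V⟩ = 63.664.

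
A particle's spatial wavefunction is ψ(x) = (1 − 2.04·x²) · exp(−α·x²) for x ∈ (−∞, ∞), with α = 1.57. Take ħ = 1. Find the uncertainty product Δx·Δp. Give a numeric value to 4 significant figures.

Δx = √(⟨x²⟩−⟨x⟩²), Δp = √(⟨p²⟩−⟨p⟩²).
Expand each integrand as polynomial × e^(−2αx²) and use ∫x^(2j)·e^(−2αx²) dx = (2j−1)!!/(4α)^j · √(π/(2α)), odd powers → 0; here √(π/(2α)) = 1.0003. Differentiate with the product rule, d/dx e^(−αx²) = −2αx·e^(−αx²).
Normalization: ∫|ψ|² dx = 0.66705.
⟨x⟩ = 0.0000, ⟨x²⟩ = 0.15133 ⇒ Δx = 0.38901.
⟨p⟩ = 0.0000, ⟨p²⟩ = 5.6227 ⇒ Δp = 2.3712.
Δx·Δp = 0.92244.

0.9224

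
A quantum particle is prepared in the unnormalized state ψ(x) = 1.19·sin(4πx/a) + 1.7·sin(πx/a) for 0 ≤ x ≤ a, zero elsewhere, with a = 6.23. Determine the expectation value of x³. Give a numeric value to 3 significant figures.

⟨x³⟩ = ∫ x³·|ψ|² dx / ∫|ψ|² dx (integrals over the domain).
On 0 ≤ x ≤ a (j ≠ l): ∫sin²(jπx/a) dx = a/2, ∫sin(jπx/a)·sin(lπx/a) dx = 0; diagonal moments ∫x·sin²(jπx/a) dx = a²/4, ∫x²·sin²(jπx/a) dx = a³·(1/6 − 1/(4j²π²)); cross terms ∫x·sin(jπx/a)·sin(lπx/a) dx = 0 for j + l even and −4jla²/(π²(j² − l²)²) for j + l odd, ∫x²·sin(jπx/a)·sin(lπx/a) dx = (−1)^(j+l)·4jla³/(π²(j² − l²)²); higher powers the same way via product-to-sum and parts.
State is unnormalized: ∫|ψ|² dx = 13.414, and ∫ψ*·x³·ψ dx = 578.54, so ⟨x³⟩ = 578.54 / 13.414.
⟨x³⟩ = 43.131.

43.1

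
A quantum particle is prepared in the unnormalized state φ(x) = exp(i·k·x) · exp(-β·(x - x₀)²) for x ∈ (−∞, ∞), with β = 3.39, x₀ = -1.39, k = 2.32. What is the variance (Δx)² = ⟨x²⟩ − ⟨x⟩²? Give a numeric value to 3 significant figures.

0.0737

Compute ⟨x⟩ and ⟨x²⟩ separately, then (Δx)² = ⟨x²⟩ − ⟨x⟩².
Gaussian moments (u = x − x₀): ∫u^(2j)·e^(−2βu²) du = (2j−1)!!/(4β)^j · √(π/(2β)), odd powers integrate to 0; here √(π/(2β)) = 0.68071.
Normalization: ∫|φ|² dx = 0.68071.
⟨x⟩ = -1.3900 and ⟨x²⟩ = 2.0058.
(Δx)² = 2.0058 − (-1.3900)² = 0.073746.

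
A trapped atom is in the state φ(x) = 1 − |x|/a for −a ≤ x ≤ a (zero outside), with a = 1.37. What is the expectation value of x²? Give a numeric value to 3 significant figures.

0.188

⟨x²⟩ = ∫ x²·|φ|² dx / ∫|φ|² dx (integrals over the domain).
φ is even, so ∫ over [−a, a] = 2∫₀ᵃ with φ = 1 − x/a there: ∫₀ᵃ (1 − x/a)² dx = a/3, ∫₀ᵃ x²(1 − x/a)² dx = a³/30, ∫₀ᵃ x⁴(1 − x/a)² dx = a⁵/105.
State is unnormalized: ∫|φ|² dx = 0.91333, and ∫φ*·x²·φ dx = 0.17142, so ⟨x²⟩ = 0.17142 / 0.91333.
⟨x²⟩ = 0.18769.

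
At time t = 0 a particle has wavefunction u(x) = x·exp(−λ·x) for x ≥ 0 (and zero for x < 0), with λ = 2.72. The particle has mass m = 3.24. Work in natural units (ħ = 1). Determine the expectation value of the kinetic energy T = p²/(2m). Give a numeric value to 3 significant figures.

1.14

T = −(ħ²/2m) d²/dx², so ⟨T⟩ = −(ħ²/2m) ∫ u*·u'' dx / ∫|u|² dx; with m = 3.24.
Differentiate x·exp(−λ·x) with the product rule; every integrand then reduces to terms xʲ·e^(−2λx) on [0, ∞), with ∫₀^∞ xʲ·e^(−2λx) dx = j!/(2λ)^(j+1).
State is unnormalized: ∫|u|² dx = 0.012423, and ∫u*·(−ħ²/2m · u'') dx = 0.014184, so ⟨T⟩ = 0.014184 / 0.012423.
⟨T⟩ = 1.1417.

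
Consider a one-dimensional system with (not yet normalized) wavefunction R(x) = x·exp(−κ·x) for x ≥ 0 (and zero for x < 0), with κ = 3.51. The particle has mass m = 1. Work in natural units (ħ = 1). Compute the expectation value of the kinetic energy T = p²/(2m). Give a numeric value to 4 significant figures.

6.160

T = −(ħ²/2m) d²/dx², so ⟨T⟩ = −(ħ²/2m) ∫ R*·R'' dx / ∫|R|² dx; with m = 1.
Differentiate x·exp(−κ·x) with the product rule; every integrand then reduces to terms xʲ·e^(−2κx) on [0, ∞), with ∫₀^∞ xʲ·e^(−2κx) dx = j!/(2κ)^(j+1).
State is unnormalized: ∫|R|² dx = 0.0057812, and ∫R*·(−ħ²/2m · R'') dx = 0.035613, so ⟨T⟩ = 0.035613 / 0.0057812.
⟨T⟩ = 6.1601.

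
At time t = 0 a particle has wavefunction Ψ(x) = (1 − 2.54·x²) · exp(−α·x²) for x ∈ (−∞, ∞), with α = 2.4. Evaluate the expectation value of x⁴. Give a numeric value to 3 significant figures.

0.0385

⟨x⁴⟩ = ∫ x⁴·|Ψ|² dx / ∫|Ψ|² dx (integrals over the domain).
Expand each integrand as polynomial × e^(−2αx²) and use ∫x^(2j)·e^(−2αx²) dx = (2j−1)!!/(4α)^j · √(π/(2α)), odd powers → 0; here √(π/(2α)) = 0.80901.
State is unnormalized: ∫|Ψ|² dx = 0.55081, and ∫Ψ*·x⁴·Ψ dx = 0.021182, so ⟨x⁴⟩ = 0.021182 / 0.55081.
⟨x⁴⟩ = 0.038455.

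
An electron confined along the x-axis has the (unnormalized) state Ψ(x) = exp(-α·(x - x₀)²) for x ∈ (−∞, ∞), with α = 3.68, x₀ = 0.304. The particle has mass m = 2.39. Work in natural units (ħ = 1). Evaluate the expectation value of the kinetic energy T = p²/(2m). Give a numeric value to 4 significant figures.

T = −(ħ²/2m) d²/dx², so ⟨T⟩ = −(ħ²/2m) ∫ Ψ*·Ψ'' dx / ∫|Ψ|² dx; with m = 2.39.
Gaussian moments (u = x − x₀): ∫u^(2j)·e^(−2αu²) du = (2j−1)!!/(4α)^j · √(π/(2α)), odd powers integrate to 0; here √(π/(2α)) = 0.65334. Derivatives: d/dx e^(−αu²) = −2αu·e^(−αu²), d²/dx² e^(−αu²) = (4α²u² − 2α)·e^(−αu²).
State is unnormalized: ∫|Ψ|² dx = 0.65334, and ∫Ψ*·(−ħ²/2m · Ψ'') dx = 0.50299, so ⟨T⟩ = 0.50299 / 0.65334.
⟨T⟩ = 0.76987.

0.7699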